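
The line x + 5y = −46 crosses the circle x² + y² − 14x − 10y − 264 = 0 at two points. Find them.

(−6, −8) and (14, −12)

Substitute y = (−46 − x)/5:
26x² − 208x − 2184 = 0  ⟹  x² − 8x − 84 = 0
x = 14 or x = −6, giving (14, −12) and (−6, −8).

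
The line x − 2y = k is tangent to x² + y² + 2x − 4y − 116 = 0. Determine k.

Tangency holds when the distance from the centre (−1, 2) to the line equals the radius 11:
|1·(−1) − 2·2 − k| / √5 = 11
|k − (−5)| = 11√5.

k = −5 ± 11√5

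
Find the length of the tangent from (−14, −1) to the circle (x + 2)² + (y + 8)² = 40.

3√17

Centre (−2, −8), r² = 40. |PO|² = (−12)² + (7)² = 193.
The tangent meets the radius at right angles, so tangent² = |PO|² − r² = 193 − 40 = 153.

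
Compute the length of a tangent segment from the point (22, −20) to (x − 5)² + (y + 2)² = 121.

The centre is (5, −2) and r = 11. The square of the distance from P to the centre is 289 + 324 = 613.
By the tangent–radius right angle, tangent length = √(|PO|² − r²) = √492 = 2√123.

2√123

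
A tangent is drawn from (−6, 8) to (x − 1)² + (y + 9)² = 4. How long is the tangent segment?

√334

With centre O = (1, −9), |OP|² = 338 and r² = 4.
The tangent meets the radius at right angles, so tangent² = |PO|² − r² = 338 − 4 = 334.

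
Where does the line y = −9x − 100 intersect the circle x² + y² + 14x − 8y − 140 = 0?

(−13, 17) and (−10, −10)

Substitute y = −9x − 100:
82x² + 1886x + 10660 = 0  ⟹  x² + 23x + 130 = 0
x = −10 or x = −13, giving (−10, −10) and (−13, 17).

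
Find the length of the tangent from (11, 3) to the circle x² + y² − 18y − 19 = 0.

√57

Centre (0, 9), r² = 100. |PO|² = (11)² + (−6)² = 157.
By the tangent–radius right angle, tangent length = √(|PO|² − r²) = √57.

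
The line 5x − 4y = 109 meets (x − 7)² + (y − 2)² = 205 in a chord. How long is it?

2√41

The distance from (7, 2) to the line is 82/√41, and r² = 205.
Chord = 2√(r² − d²) = 2·√(41) = 2√41.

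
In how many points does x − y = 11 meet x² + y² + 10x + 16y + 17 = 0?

2

Centre (−5, −8), r² = 72. Distance² from centre to line = (−8)²/2 = 32.
Since d² < r², the line cuts the circle twice.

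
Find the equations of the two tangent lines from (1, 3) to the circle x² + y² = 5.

x − 2y = −5 and 2x + y = 5

A line y − (3) = m(x − (1)) is tangent when its distance from (0, 0) is √5:
[m·(−1) − (−3)]² = 5(m² + 1)
2m² + 3m − 2 = 0, so m = 1/2 or m = −2.
Through (1, 3) these give x − 2y = −5 and 2x + y = 5.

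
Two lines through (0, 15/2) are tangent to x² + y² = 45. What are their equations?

Write the tangent as mx − y + (15/2 − m·(0)) = 0 and set its distance from the centre to 3√5:
(0m − (−15/2))² = 45(m² + 1)
4m² − 1 = 0, so m = 1/2 or m = −1/2.
With m = 1/2: x − 2y = −15. With m = −1/2: x + 2y = 15.

x − 2y = −15 and x + 2y = 15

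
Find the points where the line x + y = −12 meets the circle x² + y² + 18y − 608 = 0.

Substitute y = −x − 12:
2x² + 6x − 680 = 0  ⟹  x² + 3x − 340 = 0
x = 17 or x = −20, giving (17, −29) and (−20, 8).

(−20, 8) and (17, −29)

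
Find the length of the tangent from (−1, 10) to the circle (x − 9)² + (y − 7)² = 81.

2√7

With centre O = (9, 7), |OP|² = 109 and r² = 81.
The tangent meets the radius at right angles, so tangent² = |PO|² − r² = 109 − 81 = 28.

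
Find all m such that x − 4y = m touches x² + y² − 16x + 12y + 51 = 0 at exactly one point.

m = 32 ± 7√17

Tangency holds when the distance from the centre (8, −6) to the line equals the radius 7:
|1·8 − 4·(−6) − m| / √17 = 7
|m − (32)| = 7√17.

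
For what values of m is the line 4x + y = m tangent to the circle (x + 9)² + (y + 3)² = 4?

m = −39 ± 2√17

Tangency holds when the distance from the centre (−9, −3) to the line equals the radius 2:
|4·(−9) + 1·(−3) − m| / √17 = 2
|m − (−39)| = 2√17.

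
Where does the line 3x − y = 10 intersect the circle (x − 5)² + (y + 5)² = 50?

Express y = 3x − 10 and substitute into the circle:
10x² − 40x = 0  ⟹  x² − 4x = 0
x = 4 or x = 0, giving (4, 2) and (0, −10).

(0, −10) and (4, 2)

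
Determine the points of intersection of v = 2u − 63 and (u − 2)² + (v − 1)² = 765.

Substitute v = 2u − 63:
5u² − 260u + 3335 = 0  ⟹  u² − 52u + 667 = 0
u = 29 or u = 23, giving (29, −5) and (23, −17).

(23, −17) and (29, −5)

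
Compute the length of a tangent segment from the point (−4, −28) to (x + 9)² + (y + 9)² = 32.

√354

With centre O = (−9, −9), |OP|² = 386 and r² = 32.
Power of the point: PT² = |PO|² − r² = 354, so PT = √354.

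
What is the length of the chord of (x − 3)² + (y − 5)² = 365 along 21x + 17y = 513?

Centre (3, 5), r² = 365. Perpendicular distance d from centre to line = |−365| / √730 = 365/√730.
Half the chord is √(r² − d²) = √(365/2), so the full chord is √730.

√730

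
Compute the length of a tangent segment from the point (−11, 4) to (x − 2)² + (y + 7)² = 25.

Centre (2, −7), r² = 25. |PO|² = (−13)² + (11)² = 290.
By the tangent–radius right angle, tangent length = √(|PO|² − r²) = √265.

√265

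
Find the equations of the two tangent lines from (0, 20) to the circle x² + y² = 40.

A line y − (20) = m(x − (0)) is tangent when its distance from (0, 0) is 2√10:
[m·(0) − (−20)]² = 40(m² + 1)
m² − 9 = 0, so m = 3 or m = −3.
Through (0, 20) these give 3x − y = −20 and 3x + y = 20.

3x − y = −20 and 3x + y = 20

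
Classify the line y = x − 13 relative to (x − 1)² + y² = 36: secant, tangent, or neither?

neither

d² = (1·1 − 1·0 − (13))²/2 = 72; r² = 36.
Since d² > r², the line lies outside the circle.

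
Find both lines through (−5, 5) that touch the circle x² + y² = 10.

Let a tangent through (−5, 5) have slope m. Its distance from (0, 0) must equal √10:
[m·(5) − (−5)]² = 10(m² + 1)
3m² + 10m + 3 = 0, so m = −3 or m = −1/3.
Through (−5, 5) these give 3x + y = −10 and x + 3y = 10.

3x + y = −10 and x + 3y = 10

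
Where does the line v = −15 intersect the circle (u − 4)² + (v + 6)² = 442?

(−15, −15) and (23, −15)

Substitute v = −15:
u² − 8u − 345 = 0
u = 23 or u = −15, giving (23, −15) and (−15, −15).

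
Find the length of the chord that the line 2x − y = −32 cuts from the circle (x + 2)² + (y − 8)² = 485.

From the line, y = 2x + 32. Substituting:
5x² + 100x + 95 = 0  ⟹  x² + 20x + 19 = 0
x = −1 or x = −19, giving (−1, 30) and (−19, −6).
|(−1, 30) − (−19, −6)| = √((18)² + (36)²) = 18√5.

18√5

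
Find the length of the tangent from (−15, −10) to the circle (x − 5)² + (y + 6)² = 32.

8√6

With centre O = (5, −6), |OP|² = 416 and r² = 32.
The tangent meets the radius at right angles, so tangent² = |PO|² − r² = 416 − 32 = 384.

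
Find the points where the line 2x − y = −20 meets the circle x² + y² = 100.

Express y = 2x + 20 and substitute into the circle:
5x² + 80x + 300 = 0  ⟹  x² + 16x + 60 = 0
x = −6 or x = −10, giving (−6, 8) and (−10, 0).

(−10, 0) and (−6, 8)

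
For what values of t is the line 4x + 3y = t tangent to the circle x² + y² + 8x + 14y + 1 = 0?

t = −77 or t = 3

Tangency holds when the distance from the centre (−4, −7) to the line equals the radius 8:
|4·(−4) + 3·(−7) − t| / √25 = 8
|t − (−37)| = 8·5, so t = 3 or t = −77.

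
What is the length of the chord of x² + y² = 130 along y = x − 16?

From the line, y = x − 16. Substituting:
2x² − 32x + 126 = 0  ⟹  x² − 16x + 63 = 0
x = 9 or x = 7, giving (9, −7) and (7, −9).
|(9, −7) − (7, −9)| = √((2)² + (2)²) = 2√2.

2√2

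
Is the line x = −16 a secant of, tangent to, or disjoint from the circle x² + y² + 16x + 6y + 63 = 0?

disjoint

d² = (1·(−8) + 0·(−3) − (−16))² = 64; r² = 10.
Since d² > r², the line lies outside the circle.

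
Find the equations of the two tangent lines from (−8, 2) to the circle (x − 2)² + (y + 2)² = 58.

A line y − (2) = m(x − (−8)) is tangent when its distance from (2, −2) is √58:
(10m − (−4))² = 58(m² + 1)
21m² + 40m − 21 = 0, so m = 3/7 or m = −7/3.
Through (−8, 2) these give 3x − 7y = −38 and 7x + 3y = −50.

3x − 7y = −38 and 7x + 3y = −50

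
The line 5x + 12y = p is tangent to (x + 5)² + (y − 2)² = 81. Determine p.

p = −118 or p = 116

Tangency holds when the distance from the centre (−5, 2) to the line equals the radius 9:
|5·(−5) + 12·2 − p| / √169 = 9
|p − (−1)| = 9·13, so p = 116 or p = −118.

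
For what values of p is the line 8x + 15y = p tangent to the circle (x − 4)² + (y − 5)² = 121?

For a tangent, require d(centre, line) = r = 11.
|8·4 + 15·5 − p| / √289 = 11
|p − (107)| = 11·17, so p = 294 or p = −80.

p = −80 or p = 294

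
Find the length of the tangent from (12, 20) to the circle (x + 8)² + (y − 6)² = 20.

24

The centre is (−8, 6) and r = 2√5. The square of the distance from P to the centre is 400 + 196 = 596.
Power of the point: PT² = |PO|² − r² = 576, so PT = 24.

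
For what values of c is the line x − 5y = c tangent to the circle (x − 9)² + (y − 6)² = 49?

c = −21 ± 7√26

The line touches the circle iff its distance from (9, 6) is 7:
|1·9 − 5·6 − c| / √26 = 7
|c − (−21)| = 7√26.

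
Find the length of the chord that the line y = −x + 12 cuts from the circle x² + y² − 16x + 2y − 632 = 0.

Substitute y = −x + 12:
2x² − 42x − 464 = 0  ⟹  x² − 21x − 232 = 0
x = 29 or x = −8, giving (29, −17) and (−8, 20).
|(29, −17) − (−8, 20)| = √((37)² + (−37)²) = 37√2.

37√2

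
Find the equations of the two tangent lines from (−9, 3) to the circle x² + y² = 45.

A line y − (3) = m(x − (−9)) is tangent when its distance from (0, 0) is 3√5:
(9m − (−3))² = 45(m² + 1)
2m² + 3m − 2 = 0, so m = 1/2 or m = −2.
With m = 1/2: x − 2y = −15. With m = −2: 2x + y = −15.

x − 2y = −15 and 2x + y = −15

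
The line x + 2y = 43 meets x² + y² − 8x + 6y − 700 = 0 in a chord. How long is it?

Substitute y = (43 − x)/2:
5x² − 130x − 435 = 0  ⟹  x² − 26x − 87 = 0
x = 29 or x = −3, giving (29, 7) and (−3, 23).
Chord length = distance between (29, 7) and (−3, 23) = √1280 = 16√5.

16√5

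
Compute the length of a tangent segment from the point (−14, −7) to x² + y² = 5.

4√15

With centre O = (0, 0), |OP|² = 245 and r² = 5.
Power of the point: PT² = |PO|² − r² = 240, so PT = 4√15.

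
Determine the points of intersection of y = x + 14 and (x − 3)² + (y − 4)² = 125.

Substitute y = x + 14:
2x² + 14x − 16 = 0  ⟹  x² + 7x − 8 = 0
x = 1 or x = −8, giving (1, 15) and (−8, 6).

(−8, 6) and (1, 15)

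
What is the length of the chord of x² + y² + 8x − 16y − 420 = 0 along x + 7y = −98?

Substitute y = (−98 − x)/7:
50x² + 700x = 0  ⟹  x² + 14x = 0
x = 0 or x = −14, giving (0, −14) and (−14, −12).
|(0, −14) − (−14, −12)| = √((14)² + (−2)²) = 10√2.

10√2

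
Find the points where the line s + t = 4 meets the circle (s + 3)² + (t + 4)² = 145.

(−4, 8) and (9, −5)

From the line, t = −s + 4. Substituting:
2s² − 10s − 72 = 0  ⟹  s² − 5s − 36 = 0
s = 9 or s = −4, giving (9, −5) and (−4, 8).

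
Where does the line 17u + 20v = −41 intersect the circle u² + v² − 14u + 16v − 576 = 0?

Express v = (−41 − 17u)/20 and substitute into the circle:
689u² − 9646u − 241839 = 0  ⟹  u² − 14u − 351 = 0
u = 27 or u = −13, giving (27, −25) and (−13, 9).

(−13, 9) and (27, −25)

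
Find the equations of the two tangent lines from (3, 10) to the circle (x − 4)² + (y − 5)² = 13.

A line y − (10) = m(x − (3)) is tangent when its distance from (4, 5) is √13:
[m·(1) − (−5)]² = 13(m² + 1)
6m² − 5m − 6 = 0, so m = −2/3 or m = 3/2.
Through (3, 10) these give 2x + 3y = 36 and 3x − 2y = −11.

2x + 3y = 36 and 3x − 2y = −11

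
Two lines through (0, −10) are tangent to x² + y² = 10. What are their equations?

A line y − (−10) = m(x − (0)) is tangent when its distance from (0, 0) is √10:
[m·(0) − (10)]² = 10(m² + 1)
m² − 9 = 0, so m = −3 or m = 3.
Through (0, −10) these give 3x + y = −10 and 3x − y = 10.

3x + y = −10 and 3x − y = 10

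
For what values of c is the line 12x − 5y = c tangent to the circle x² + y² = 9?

c = −39 or c = 39

The line touches the circle iff its distance from (0, 0) is 3:
|12·0 − 5·0 − c| / √169 = 3
|c| = 3·13, so c = 39 or c = −39.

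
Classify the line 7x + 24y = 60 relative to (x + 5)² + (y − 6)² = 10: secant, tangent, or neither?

Substituting the line into the circle gives 625x² + 6936x + 15696 = 0.
Δ = 48108096 − 39240000 = 8868096.
Two real roots: the line is a secant.

secant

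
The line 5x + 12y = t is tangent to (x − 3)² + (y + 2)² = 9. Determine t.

Tangency holds when the distance from the centre (3, −2) to the line equals the radius 3:
|5·3 + 12·(−2) − t| / √169 = 3
|t − (−9)| = 3·13, so t = 30 or t = −48.

t = −48 or t = 30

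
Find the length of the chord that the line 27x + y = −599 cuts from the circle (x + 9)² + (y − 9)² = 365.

The distance from (−9, 9) to the line is 365/√730, and r² = 365.
Chord = 2√(r² − d²) = 2·√(365/2) = √730.

√730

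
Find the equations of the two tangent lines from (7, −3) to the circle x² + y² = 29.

Write the tangent as mx − y + (−3 − m·(7)) = 0 and set its distance from the centre to √29:
(−7m − (3))² = 29(m² + 1)
10m² + 21m − 10 = 0, so m = 2/5 or m = −5/2.
Through (7, −3) these give 2x − 5y = 29 and 5x + 2y = 29.

2x − 5y = 29 and 5x + 2y = 29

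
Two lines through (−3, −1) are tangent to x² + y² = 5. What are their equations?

Let a tangent through (−3, −1) have slope m. Its distance from (0, 0) must equal √5:
[m·(3) − (1)]² = 5(m² + 1)
2m² − 3m − 2 = 0, so m = 2 or m = −1/2.
Through (−3, −1) these give 2x − y = −5 and x + 2y = −5.

2x − y = −5 and x + 2y = −5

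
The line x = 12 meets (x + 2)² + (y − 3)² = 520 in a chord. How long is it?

Centre (−2, 3), r² = 520. Perpendicular distance d from centre to line = |−14| / √1 = 14.
Half the chord is √(r² − d²) = √(324), so the full chord is 36.

36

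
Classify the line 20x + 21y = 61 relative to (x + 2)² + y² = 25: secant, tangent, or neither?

secant

Substituting the line into the circle gives 841x² − 676x − 5540 = 0.
Δ = 456976 − (−18636560) = 19093536.
Two real roots: the line is a secant.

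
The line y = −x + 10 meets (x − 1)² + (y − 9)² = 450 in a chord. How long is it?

30√2

Centre (1, 9), r² = 450. Perpendicular distance d from centre to line = |0| / √2 = 0/√2.
Half the chord is √(r² − d²) = √(450), so the full chord is 30√2.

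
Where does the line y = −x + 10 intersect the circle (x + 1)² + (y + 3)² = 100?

Express y = −x + 10 and substitute into the circle:
2x² − 24x + 70 = 0  ⟹  x² − 12x + 35 = 0
x = 7 or x = 5, giving (7, 3) and (5, 5).

(5, 5) and (7, 3)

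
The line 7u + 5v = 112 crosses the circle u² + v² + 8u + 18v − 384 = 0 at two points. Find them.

Substitute v = (112 − 7u)/5:
74u² − 1998u + 13024 = 0  ⟹  u² − 27u + 176 = 0
u = 16 or u = 11, giving (16, 0) and (11, 7).

(11, 7) and (16, 0)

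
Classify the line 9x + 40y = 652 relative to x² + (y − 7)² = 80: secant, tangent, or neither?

Substituting the line into the circle gives 1681x² − 6696x + 10384 = 0.
Discriminant = (−6696)² − 4·1681·(10384) = −24985600 < 0.
No real roots: the line does not meet the circle.

neither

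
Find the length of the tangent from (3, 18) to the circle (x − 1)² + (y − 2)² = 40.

2√55

Centre (1, 2), r² = 40. |PO|² = (2)² + (16)² = 260.
Power of the point: PT² = |PO|² − r² = 220, so PT = 2√55.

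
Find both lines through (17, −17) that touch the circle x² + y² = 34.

Let a tangent through (17, −17) have slope m. Its distance from (0, 0) must equal √34:
(−17m − (17))² = 34(m² + 1)
15m² + 34m + 15 = 0, so m = −3/5 or m = −5/3.
Through (17, −17) these give 3x + 5y = −34 and 5x + 3y = 34.

3x + 5y = −34 and 5x + 3y = 34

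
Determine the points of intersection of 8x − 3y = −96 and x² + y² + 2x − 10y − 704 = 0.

(−18, −16) and (0, 32)

Express y = (96 + 8x)/3 and substitute into the circle:
73x² + 1314x = 0  ⟹  x² + 18x = 0
x = 0 or x = −18, giving (0, 32) and (−18, −16).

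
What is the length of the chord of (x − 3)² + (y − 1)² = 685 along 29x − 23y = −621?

Substitute y = (621 + 29x)/23:
1370x² + 31510x = 0  ⟹  x² + 23x = 0
x = 0 or x = −23, giving (0, 27) and (−23, −2).
|(0, 27) − (−23, −2)| = √((23)² + (29)²) = √1370.

√1370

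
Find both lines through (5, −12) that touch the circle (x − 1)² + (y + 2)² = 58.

7x − 3y = 71 and 3x + 7y = −69

A line y − (−12) = m(x − (5)) is tangent when its distance from (1, −2) is √58:
(−4m − (10))² = 58(m² + 1)
21m² − 40m − 21 = 0, so m = 7/3 or m = −3/7.
With m = 7/3: 7x − 3y = 71. With m = −3/7: 3x + 7y = −69.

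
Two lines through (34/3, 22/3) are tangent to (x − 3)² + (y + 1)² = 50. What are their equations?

A line y − (22/3) = m(x − (34/3)) is tangent when its distance from (3, −1) is 5√2:
[m·(−25/3) − (−25/3)]² = 50(m² + 1)
7m² − 50m + 7 = 0, so m = 7 or m = 1/7.
Through (34/3, 22/3) these give 7x − y = 72 and x − 7y = −40.

7x − y = 72 and x − 7y = −40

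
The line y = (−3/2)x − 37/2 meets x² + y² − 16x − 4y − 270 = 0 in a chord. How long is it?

2√13

From the line, y = (−37 − 3x)/2. Substituting:
13x² + 182x + 585 = 0  ⟹  x² + 14x + 45 = 0
x = −5 or x = −9, giving (−5, −11) and (−9, −5).
|(−5, −11) − (−9, −5)| = √((4)² + (−6)²) = 2√13.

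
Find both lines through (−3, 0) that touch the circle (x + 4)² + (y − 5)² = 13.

Let a tangent through (−3, 0) have slope m. Its distance from (−4, 5) must equal √13:
(−1m − (5))² = 13(m² + 1)
6m² − 5m − 6 = 0, so m = −2/3 or m = 3/2.
Through (−3, 0) these give 2x + 3y = −6 and 3x − 2y = −9.

2x + 3y = −6 and 3x − 2y = −9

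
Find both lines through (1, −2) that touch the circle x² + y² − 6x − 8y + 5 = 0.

x − 2y = 5 and 2x + y = 0

Write the tangent as mx − y + (−2 − m·(1)) = 0 and set its distance from the centre to 2√5:
[m·(2) − (6)]² = 20(m² + 1)
2m² + 3m − 2 = 0, so m = 1/2 or m = −2.
Through (1, −2) these give x − 2y = 5 and 2x + y = 0.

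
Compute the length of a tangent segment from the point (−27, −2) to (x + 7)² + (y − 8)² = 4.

Centre (−7, 8), r² = 4. |PO|² = (−20)² + (−10)² = 500.
The tangent meets the radius at right angles, so tangent² = |PO|² − r² = 500 − 4 = 496.

4√31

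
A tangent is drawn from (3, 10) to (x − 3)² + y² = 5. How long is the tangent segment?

√95

With centre O = (3, 0), |OP|² = 100 and r² = 5.
Power of the point: PT² = |PO|² − r² = 95, so PT = √95.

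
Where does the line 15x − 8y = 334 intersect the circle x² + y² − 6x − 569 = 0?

Substitute y = (−334 + 15x)/8:
289x² − 10404x + 75140 = 0  ⟹  x² − 36x + 260 = 0
x = 26 or x = 10, giving (26, 7) and (10, −23).

(10, −23) and (26, 7)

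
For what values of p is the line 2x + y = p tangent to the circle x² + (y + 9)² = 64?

p = −9 ± 8√5

Tangency holds when the distance from the centre (0, −9) to the line equals the radius 8:
|2·0 + 1·(−9) − p| / √5 = 8
|p − (−9)| = 8√5.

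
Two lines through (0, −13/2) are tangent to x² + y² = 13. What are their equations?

Let a tangent through (0, −13/2) have slope m. Its distance from (0, 0) must equal √13:
(0m − (13/2))² = 13(m² + 1)
4m² − 9 = 0, so m = 3/2 or m = −3/2.
With m = 3/2: 3x − 2y = 13. With m = −3/2: 3x + 2y = −13.

3x − 2y = 13 and 3x + 2y = −13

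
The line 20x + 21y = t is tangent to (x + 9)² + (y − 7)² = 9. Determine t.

Tangency holds when the distance from the centre (−9, 7) to the line equals the radius 3:
|20·(−9) + 21·7 − t| / √841 = 3
|t − (−33)| = 3·29, so t = 54 or t = −120.

t = −120 or t = 54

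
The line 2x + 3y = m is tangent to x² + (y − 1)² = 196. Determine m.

The line touches the circle iff its distance from (0, 1) is 14:
|2·0 + 3·1 − m| / √13 = 14
|m − (3)| = 14√13.

m = 3 ± 14√13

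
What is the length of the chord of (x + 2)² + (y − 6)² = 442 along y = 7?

From the line, y = 7. Substituting:
x² + 4x − 437 = 0
x = 19 or x = −23, giving (19, 7) and (−23, 7).
Chord length = distance between (19, 7) and (−23, 7) = √1764 = 42.

42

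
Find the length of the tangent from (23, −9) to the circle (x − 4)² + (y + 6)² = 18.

Centre (4, −6), r² = 18. |PO|² = (19)² + (−3)² = 370.
By the tangent–radius right angle, tangent length = √(|PO|² − r²) = √352 = 4√22.

4√22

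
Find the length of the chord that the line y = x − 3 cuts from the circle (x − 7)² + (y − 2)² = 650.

Centre (7, 2), r² = 650. Perpendicular distance d from centre to line = |2| / √2 = 2/√2.
Chord = 2√(r² − d²) = 2·√(648) = 36√2.

36√2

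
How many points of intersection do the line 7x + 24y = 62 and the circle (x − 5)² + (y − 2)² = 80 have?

2

Centre (5, 2), r² = 80. Distance² from centre to line = (21)²/625 = 441/625.
Since d² < r², the line cuts the circle twice.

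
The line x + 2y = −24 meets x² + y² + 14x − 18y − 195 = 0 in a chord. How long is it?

The distance from (−7, 9) to the line is 35/√5, and r² = 325.
Chord = 2√(r² − d²) = 2·√(80) = 8√5.

8√5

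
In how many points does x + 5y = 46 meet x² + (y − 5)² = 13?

0

Substituting the line into the circle gives 26x² − 42x + 116 = 0.
Discriminant = (−42)² − 4·26·(116) = −10300 < 0.
No real roots: the line does not meet the circle.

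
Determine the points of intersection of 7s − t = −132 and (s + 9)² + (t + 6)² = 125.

From the line, t = 7s + 132. Substituting:
50s² + 1950s + 19000 = 0  ⟹  s² + 39s + 380 = 0
s = −19 or s = −20, giving (−19, −1) and (−20, −8).

(−20, −8) and (−19, −1)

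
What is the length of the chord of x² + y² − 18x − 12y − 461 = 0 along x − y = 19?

Centre (9, 6), r² = 578. Perpendicular distance d from centre to line = |−16| / √2 = 16/√2.
Half the chord is √(r² − d²) = √(450), so the full chord is 30√2.

30√2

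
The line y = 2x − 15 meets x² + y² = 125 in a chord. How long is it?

Substitute y = 2x − 15:
5x² − 60x + 100 = 0  ⟹  x² − 12x + 20 = 0
x = 10 or x = 2, giving (10, 5) and (2, −11).
Chord length = distance between (10, 5) and (2, −11) = √320 = 8√5.

8√5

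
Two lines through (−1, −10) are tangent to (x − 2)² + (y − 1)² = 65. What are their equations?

A line y − (−10) = m(x − (−1)) is tangent when its distance from (2, 1) is √65:
(3m − (11))² = 65(m² + 1)
28m² + 33m − 28 = 0, so m = 4/7 or m = −7/4.
With m = 4/7: 4x − 7y = 66. With m = −7/4: 7x + 4y = −47.

4x − 7y = 66 and 7x + 4y = −47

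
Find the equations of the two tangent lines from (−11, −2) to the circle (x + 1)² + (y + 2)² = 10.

x + 3y = −17 and x − 3y = −5

A line y − (−2) = m(x − (−11)) is tangent when its distance from (−1, −2) is √10:
[m·(10) − (0)]² = 10(m² + 1)
9m² − 1 = 0, so m = −1/3 or m = 1/3.
Through (−11, −2) these give x + 3y = −17 and x − 3y = −5.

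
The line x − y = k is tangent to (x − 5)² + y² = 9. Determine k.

k = 5 ± 3√2

For a tangent, require d(centre, line) = r = 3.
|1·5 − 1·0 − k| / √2 = 3
|k − (5)| = 3√2.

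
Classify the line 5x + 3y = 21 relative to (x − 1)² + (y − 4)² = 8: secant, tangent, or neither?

secant

Centre (1, 4), r² = 8. Distance² from centre to line = (−4)²/34 = 8/17.
Since d² < r², the line cuts the circle twice.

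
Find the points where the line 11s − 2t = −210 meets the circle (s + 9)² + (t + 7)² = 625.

Express t = (210 + 11s)/2 and substitute into the circle:
125s² + 5000s + 48000 = 0  ⟹  s² + 40s + 384 = 0
s = −16 or s = −24, giving (−16, 17) and (−24, −27).

(−24, −27) and (−16, 17)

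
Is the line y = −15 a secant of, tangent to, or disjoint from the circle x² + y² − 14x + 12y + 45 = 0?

disjoint

Substituting the line into the circle gives x² − 14x + 90 = 0.
Δ = 196 − 360 = −164.
No real roots: the line does not meet the circle.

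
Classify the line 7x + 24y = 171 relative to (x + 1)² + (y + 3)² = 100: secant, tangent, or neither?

tangent

Substituting the line into the circle gives 625x² − 2250x + 2025 = 0.
Δ = 5062500 − 5062500 = 0.
A repeated root: the line is tangent.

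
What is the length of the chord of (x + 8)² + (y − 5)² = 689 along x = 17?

16

The line gives x = 17. Substituting into the circle:
y² − 10y − 39 = 0
y = 13 or y = −3, giving (17, 13) and (17, −3).
Chord length = distance between (17, 13) and (17, −3) = √256 = 16.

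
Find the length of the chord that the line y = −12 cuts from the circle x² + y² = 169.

10

The distance from (0, 0) to the line is 12, and r² = 169.
Half the chord is √(r² − d²) = √(25), so the full chord is 10.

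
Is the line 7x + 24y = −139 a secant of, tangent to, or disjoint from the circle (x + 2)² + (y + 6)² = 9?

secant

Substituting the line into the circle gives 625x² + 2234x − 2855 = 0.
Discriminant = (2234)² − 4·625·(−2855) = 12128256 > 0.
Two real roots: the line is a secant.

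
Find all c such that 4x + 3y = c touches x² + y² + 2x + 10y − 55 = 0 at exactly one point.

c = −64 or c = 26

Tangency holds when the distance from the centre (−1, −5) to the line equals the radius 9:
|4·(−1) + 3·(−5) − c| / √25 = 9
|c − (−19)| = 9·5, so c = 26 or c = −64.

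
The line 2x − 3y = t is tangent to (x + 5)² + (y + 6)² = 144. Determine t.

t = 8 ± 12√13

For a tangent, require d(centre, line) = r = 12.
|2·(−5) − 3·(−6) − t| / √13 = 12
|t − (8)| = 12√13.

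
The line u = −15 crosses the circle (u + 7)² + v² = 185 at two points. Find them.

(−15, −11) and (−15, 11)

The line gives u = −15. Substituting into the circle:
v² − 121 = 0
v = 11 or v = −11, giving (−15, 11) and (−15, −11).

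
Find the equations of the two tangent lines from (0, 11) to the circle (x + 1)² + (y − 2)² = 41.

4x − 5y = −55 and 5x + 4y = 44

Write the tangent as mx − y + (11 − m·(0)) = 0 and set its distance from the centre to √41:
(−1m − (−9))² = 41(m² + 1)
20m² + 9m − 20 = 0, so m = 4/5 or m = −5/4.
Through (0, 11) these give 4x − 5y = −55 and 5x + 4y = 44.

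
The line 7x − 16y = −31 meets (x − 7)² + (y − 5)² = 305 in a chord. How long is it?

Substitute y = (31 + 7x)/16:
305x² − 4270x − 63135 = 0  ⟹  x² − 14x − 207 = 0
x = 23 or x = −9, giving (23, 12) and (−9, −2).
|(23, 12) − (−9, −2)| = √((32)² + (14)²) = 2√305.

2√305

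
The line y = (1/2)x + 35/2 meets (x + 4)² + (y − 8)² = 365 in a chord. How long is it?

Express y = (35 + x)/2 and substitute into the circle:
5x² + 70x − 1035 = 0  ⟹  x² + 14x − 207 = 0
x = 9 or x = −23, giving (9, 22) and (−23, 6).
|(9, 22) − (−23, 6)| = √((32)² + (16)²) = 16√5.

16√5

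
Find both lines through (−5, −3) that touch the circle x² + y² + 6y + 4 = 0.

Let a tangent through (−5, −3) have slope m. Its distance from (0, −3) must equal √5:
(5m − (0))² = 5(m² + 1)
4m² − 1 = 0, so m = −1/2 or m = 1/2.
With m = −1/2: x + 2y = −11. With m = 1/2: x − 2y = 1.

x + 2y = −11 and x − 2y = 1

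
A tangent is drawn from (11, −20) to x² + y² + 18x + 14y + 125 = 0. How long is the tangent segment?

2√141

The centre is (−9, −7) and r = √5. The square of the distance from P to the centre is 400 + 169 = 569.
The tangent meets the radius at right angles, so tangent² = |PO|² − r² = 569 − 5 = 564.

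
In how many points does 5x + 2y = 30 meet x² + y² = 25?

0

d² = (5·0 + 2·0 − (30))²/29 = 900/29; r² = 25.
Since d² > r², the line lies outside the circle.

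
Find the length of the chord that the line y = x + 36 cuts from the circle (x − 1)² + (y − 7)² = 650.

From the line, y = x + 36. Substituting:
2x² + 56x + 192 = 0  ⟹  x² + 28x + 96 = 0
x = −4 or x = −24, giving (−4, 32) and (−24, 12).
|(−4, 32) − (−24, 12)| = √((20)² + (20)²) = 20√2.

20√2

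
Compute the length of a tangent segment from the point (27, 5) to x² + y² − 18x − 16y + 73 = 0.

With centre O = (9, 8), |OP|² = 333 and r² = 72.
The tangent meets the radius at right angles, so tangent² = |PO|² − r² = 333 − 72 = 261.

3√29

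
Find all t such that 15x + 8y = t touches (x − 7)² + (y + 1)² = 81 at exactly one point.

The line touches the circle iff its distance from (7, −1) is 9:
|15·7 + 8·(−1) − t| / √289 = 9
|t − (97)| = 9·17, so t = 250 or t = −56.

t = −56 or t = 250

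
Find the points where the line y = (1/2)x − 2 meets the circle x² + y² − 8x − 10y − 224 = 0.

(−8, −6) and (20, 8)

Substitute y = (−4 + x)/2:
5x² − 60x − 800 = 0  ⟹  x² − 12x − 160 = 0
x = 20 or x = −8, giving (20, 8) and (−8, −6).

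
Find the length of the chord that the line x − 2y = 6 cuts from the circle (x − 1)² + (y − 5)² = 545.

20√5

Centre (1, 5), r² = 545. Perpendicular distance d from centre to line = |−15| / √5 = 15/√5.
Half the chord is √(r² − d²) = √(500), so the full chord is 20√5.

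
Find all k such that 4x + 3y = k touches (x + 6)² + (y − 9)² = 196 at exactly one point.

Tangency holds when the distance from the centre (−6, 9) to the line equals the radius 14:
|4·(−6) + 3·9 − k| / √25 = 14
|k − (3)| = 14·5, so k = 73 or k = −67.

k = −67 or k = 73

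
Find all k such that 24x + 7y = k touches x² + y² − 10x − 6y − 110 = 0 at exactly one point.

Tangency holds when the distance from the centre (5, 3) to the line equals the radius 12:
|24·5 + 7·3 − k| / √625 = 12
|k − (141)| = 12·25, so k = 441 or k = −159.

k = −159 or k = 441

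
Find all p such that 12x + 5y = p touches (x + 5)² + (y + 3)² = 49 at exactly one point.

p = −166 or p = 16

Tangency holds when the distance from the centre (−5, −3) to the line equals the radius 7:
|12·(−5) + 5·(−3) − p| / √169 = 7
|p − (−75)| = 7·13, so p = 16 or p = −166.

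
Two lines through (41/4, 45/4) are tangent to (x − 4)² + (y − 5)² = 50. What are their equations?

A line y − (45/4) = m(x − (41/4)) is tangent when its distance from (4, 5) is 5√2:
[m·(−25/4) − (−25/4)]² = 50(m² + 1)
7m² + 50m + 7 = 0, so m = −1/7 or m = −7.
With m = −1/7: x + 7y = 89. With m = −7: 7x + y = 83.

x + 7y = 89 and 7x + y = 83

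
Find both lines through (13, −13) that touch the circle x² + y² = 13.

2x + 3y = −13 and 3x + 2y = 13

A line y − (−13) = m(x − (13)) is tangent when its distance from (0, 0) is √13:
[m·(−13) − (13)]² = 13(m² + 1)
6m² + 13m + 6 = 0, so m = −2/3 or m = −3/2.
With m = −2/3: 2x + 3y = −13. With m = −3/2: 3x + 2y = 13.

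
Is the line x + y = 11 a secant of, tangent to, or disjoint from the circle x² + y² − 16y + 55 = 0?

Substituting the line into the circle gives 2x² − 6x = 0.
Discriminant = (−6)² − 4·2·(0) = 36 > 0.
Two real roots: the line is a secant.

secant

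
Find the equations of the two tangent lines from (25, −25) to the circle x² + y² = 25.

3x + 4y = −25 and 4x + 3y = 25

Write the tangent as mx − y + (−25 − m·(25)) = 0 and set its distance from the centre to 5:
(−25m − (25))² = 25(m² + 1)
12m² + 25m + 12 = 0, so m = −3/4 or m = −4/3.
Through (25, −25) these give 3x + 4y = −25 and 4x + 3y = 25.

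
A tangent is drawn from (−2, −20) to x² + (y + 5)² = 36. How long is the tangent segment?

Centre (0, −5), r² = 36. |PO|² = (−2)² + (−15)² = 229.
Power of the point: PT² = |PO|² − r² = 193, so PT = √193.

√193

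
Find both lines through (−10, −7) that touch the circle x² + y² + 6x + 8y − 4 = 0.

5x − 2y = −36 and 2x + 5y = −55

A line y − (−7) = m(x − (−10)) is tangent when its distance from (−3, −4) is √29:
(7m − (3))² = 29(m² + 1)
10m² − 21m − 10 = 0, so m = 5/2 or m = −2/5.
With m = 5/2: 5x − 2y = −36. With m = −2/5: 2x + 5y = −55.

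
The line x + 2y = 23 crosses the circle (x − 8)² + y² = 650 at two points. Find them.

(−11, 17) and (33, −5)

Substitute y = (23 − x)/2:
5x² − 110x − 1815 = 0  ⟹  x² − 22x − 363 = 0
x = 33 or x = −11, giving (33, −5) and (−11, 17).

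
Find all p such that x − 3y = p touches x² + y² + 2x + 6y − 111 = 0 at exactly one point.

The line touches the circle iff its distance from (−1, −3) is 11:
|1·(−1) − 3·(−3) − p| / √10 = 11
|p − (8)| = 11√10.

p = 8 ± 11√10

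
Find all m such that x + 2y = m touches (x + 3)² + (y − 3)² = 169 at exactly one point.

Tangency holds when the distance from the centre (−3, 3) to the line equals the radius 13:
|1·(−3) + 2·3 − m| / √5 = 13
|m − (3)| = 13√5.

m = 3 ± 13√5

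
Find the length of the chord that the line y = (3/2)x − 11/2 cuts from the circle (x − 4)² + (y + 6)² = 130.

Centre (4, −6), r² = 130. Perpendicular distance d from centre to line = |13| / √13 = 13/√13.
Chord = 2√(r² − d²) = 2·√(117) = 6√13.

6√13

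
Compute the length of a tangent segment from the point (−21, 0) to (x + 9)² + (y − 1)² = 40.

√105

The centre is (−9, 1) and r = 2√10. The square of the distance from P to the centre is 144 + 1 = 145.
Power of the point: PT² = |PO|² − r² = 105, so PT = √105.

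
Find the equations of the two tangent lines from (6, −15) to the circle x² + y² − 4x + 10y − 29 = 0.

Let a tangent through (6, −15) have slope m. Its distance from (2, −5) must equal √58:
(−4m − (10))² = 58(m² + 1)
21m² − 40m − 21 = 0, so m = −3/7 or m = 7/3.
Through (6, −15) these give 3x + 7y = −87 and 7x − 3y = 87.

3x + 7y = −87 and 7x − 3y = 87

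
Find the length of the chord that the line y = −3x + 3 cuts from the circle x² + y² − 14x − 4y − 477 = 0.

14√10

Centre (7, 2), r² = 530. Perpendicular distance d from centre to line = |20| / √10 = 20/√10.
Half the chord is √(r² − d²) = √(490), so the full chord is 14√10.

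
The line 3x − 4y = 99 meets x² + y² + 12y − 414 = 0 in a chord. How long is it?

The distance from (0, −6) to the line is 75/√25, and r² = 450.
Half the chord is √(r² − d²) = √(225), so the full chord is 30.

30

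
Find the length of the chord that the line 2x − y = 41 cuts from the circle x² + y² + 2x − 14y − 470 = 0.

The distance from (−1, 7) to the line is 50/√5, and r² = 520.
Half the chord is √(r² − d²) = √(20), so the full chord is 4√5.

4√5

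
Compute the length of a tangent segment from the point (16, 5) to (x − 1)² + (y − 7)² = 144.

The centre is (1, 7) and r = 12. The square of the distance from P to the centre is 225 + 4 = 229.
The tangent meets the radius at right angles, so tangent² = |PO|² − r² = 229 − 144 = 85.

√85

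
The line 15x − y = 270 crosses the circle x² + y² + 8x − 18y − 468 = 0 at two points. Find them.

(18, 0) and (19, 15)

Substitute y = 15x − 270:
226x² − 8362x + 77292 = 0  ⟹  x² − 37x + 342 = 0
x = 19 or x = 18, giving (19, 15) and (18, 0).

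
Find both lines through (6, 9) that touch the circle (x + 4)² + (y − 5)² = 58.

3x + 7y = 81 and 7x − 3y = 15

Let a tangent through (6, 9) have slope m. Its distance from (−4, 5) must equal √58:
[m·(−10) − (−4)]² = 58(m² + 1)
21m² − 40m − 21 = 0, so m = −3/7 or m = 7/3.
Through (6, 9) these give 3x + 7y = 81 and 7x − 3y = 15.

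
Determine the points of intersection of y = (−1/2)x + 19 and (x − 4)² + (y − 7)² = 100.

(4, 17) and (12, 13)

Express y = (38 − x)/2 and substitute into the circle:
5x² − 80x + 240 = 0  ⟹  x² − 16x + 48 = 0
x = 12 or x = 4, giving (12, 13) and (4, 17).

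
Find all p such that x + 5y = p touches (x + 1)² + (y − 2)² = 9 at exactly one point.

p = 9 ± 3√26

The line touches the circle iff its distance from (−1, 2) is 3:
|1·(−1) + 5·2 − p| / √26 = 3
|p − (9)| = 3√26.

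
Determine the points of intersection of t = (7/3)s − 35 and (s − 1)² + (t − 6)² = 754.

From the line, t = (−105 + 7s)/3. Substituting:
58s² − 1740s + 8352 = 0  ⟹  s² − 30s + 144 = 0
s = 24 or s = 6, giving (24, 21) and (6, −21).

(6, −21) and (24, 21)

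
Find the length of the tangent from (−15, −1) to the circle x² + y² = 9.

√217

Centre (0, 0), r² = 9. |PO|² = (−15)² + (−1)² = 226.
The tangent meets the radius at right angles, so tangent² = |PO|² − r² = 226 − 9 = 217.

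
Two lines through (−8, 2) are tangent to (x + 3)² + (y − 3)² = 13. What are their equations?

2x + 3y = −10 and 3x − 2y = −28

A line y − (2) = m(x − (−8)) is tangent when its distance from (−3, 3) is √13:
(5m − (1))² = 13(m² + 1)
6m² − 5m − 6 = 0, so m = −2/3 or m = 3/2.
With m = −2/3: 2x + 3y = −10. With m = 3/2: 3x − 2y = −28.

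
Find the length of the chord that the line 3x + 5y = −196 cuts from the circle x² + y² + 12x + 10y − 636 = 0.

Centre (−6, −5), r² = 697. Perpendicular distance d from centre to line = |153| / √34 = 153/√34.
Chord = 2√(r² − d²) = 2·√(17/2) = √34.

√34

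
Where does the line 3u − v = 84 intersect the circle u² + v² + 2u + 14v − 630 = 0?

Substitute v = 3u − 84:
10u² − 460u + 5250 = 0  ⟹  u² − 46u + 525 = 0
u = 25 or u = 21, giving (25, −9) and (21, −21).

(21, −21) and (25, −9)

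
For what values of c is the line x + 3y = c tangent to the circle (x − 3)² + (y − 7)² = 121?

For a tangent, require d(centre, line) = r = 11.
|1·3 + 3·7 − c| / √10 = 11
|c − (24)| = 11√10.

c = 24 ± 11√10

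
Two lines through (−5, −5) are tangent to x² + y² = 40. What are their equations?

Let a tangent through (−5, −5) have slope m. Its distance from (0, 0) must equal 2√10:
[m·(5) − (5)]² = 40(m² + 1)
3m² + 10m + 3 = 0, so m = −1/3 or m = −3.
With m = −1/3: x + 3y = −20. With m = −3: 3x + y = −20.

x + 3y = −20 and 3x + y = −20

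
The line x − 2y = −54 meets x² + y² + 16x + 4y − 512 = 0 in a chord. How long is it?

8√5

Centre (−8, −2), r² = 580. Perpendicular distance d from centre to line = |50| / √5 = 50/√5.
Half the chord is √(r² − d²) = √(80), so the full chord is 8√5.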